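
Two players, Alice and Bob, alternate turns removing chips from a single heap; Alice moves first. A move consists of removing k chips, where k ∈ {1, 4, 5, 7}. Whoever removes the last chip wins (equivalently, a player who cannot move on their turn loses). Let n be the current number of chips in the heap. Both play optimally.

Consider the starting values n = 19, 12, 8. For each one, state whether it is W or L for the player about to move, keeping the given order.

19: W, 12: W, 8: L

Label each position W (a win for the player to move) or L (a loss). A position with no legal move is L; any other position is W exactly when some move reaches an L, and L when every move reaches a W.
n=0: no move → L
n=1: can move to 0, which is L ⇒ W
n=2: the only move is to 1(W), a W ⇒ L
n=3: can move to 2, which is L ⇒ W
n=4: can move to 0, which is L ⇒ W
n=5: can move to 0, which is L ⇒ W
n=6: can move to 2, which is L ⇒ W
n=7: can move to 2, which is L ⇒ W
n=8: moves to 7(W), 4(W), 3(W), 1(W); every one is W ⇒ L
n=9: can move to 8, which is L ⇒ W
n=10: moves to 9(W), 6(W), 5(W), 3(W); every one is W ⇒ L
n=11: can move to 10, which is L ⇒ W
n=12: can move to 8, which is L ⇒ W
n=13: can move to 8, which is L ⇒ W
n=14: can move to 10, which is L ⇒ W
n=15: can move to 10, which is L ⇒ W
n=16: moves to 15(W), 12(W), 11(W), 9(W); every one is W ⇒ L
n=17: can move to 16, which is L ⇒ W
n=18: moves to 17(W), 14(W), 13(W), 11(W); every one is W ⇒ L
n=19: can move to 18, which is L ⇒ W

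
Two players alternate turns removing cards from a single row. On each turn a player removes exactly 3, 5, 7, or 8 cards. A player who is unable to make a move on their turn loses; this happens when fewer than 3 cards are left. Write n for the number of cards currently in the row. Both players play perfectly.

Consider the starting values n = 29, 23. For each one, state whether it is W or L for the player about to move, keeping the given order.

Classify positions by backward induction: terminal positions (no move available) are L. From any other position, the mover wins iff some move reaches an L.
n=0: no move → L
n=1: no move → L
n=2: no move → L
n=3: →0(L), so W
n=4: →1(L), so W
n=5: →2(L), so W
n=6: →1(L), so W
n=7: →2(L), so W
n=8: →1(L), so W
n=9: →2(L), so W
n=10: →2(L), so W
n=11: →8(W), 6(W), 4(W), 3(W) — all W, so L
n=12: →9(W), 7(W), 5(W), 4(W) — all W, so L
n=13: →10(W), 8(W), 6(W), 5(W) — all W, so L
n=14: →11(L), so W
n=15: →12(L), so W
n=16: →13(L), so W
n=17: →12(L), so W
n=18: →13(L), so W
n=19: →12(L), so W
n=20: →13(L), so W
n=21: →13(L), so W
n=22: →19(W), 17(W), 15(W), 14(W) — all W, so L
n=23: →20(W), 18(W), 16(W), 15(W) — all W, so L
n=24: →21(W), 19(W), 17(W), 16(W) — all W, so L
n=25: →22(L), so W
n=26: →23(L), so W
n=27: →24(L), so W
n=28: →23(L), so W
n=29: →24(L), so W

29: W, 23: L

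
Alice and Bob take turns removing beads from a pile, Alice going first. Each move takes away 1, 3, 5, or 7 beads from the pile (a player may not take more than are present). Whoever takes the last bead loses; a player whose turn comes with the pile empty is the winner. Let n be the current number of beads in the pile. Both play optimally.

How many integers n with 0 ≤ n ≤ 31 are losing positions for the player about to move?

Label each position W (a win for the player to move) or L (a loss). A position with no legal move is W; any other position is W exactly when some move reaches an L, and L when every move reaches a W.
n=0: no move; the opponent has just taken the last bead and therefore loses → W
n=1: only reaches 0(W), which is W → L
n=2: reaches L-position 1 → W
n=3: only reaches 2(W), 0(W), all W → L
n=4: reaches L-position 3 → W
n=5: only reaches 4(W), 2(W), 0(W), all W → L
n=6: reaches L-position 5 → W
n=7: only reaches 6(W), 4(W), 2(W), 0(W), all W → L
n=8: reaches L-position 7 → W
n=9: only reaches 8(W), 6(W), 4(W), 2(W), all W → L
n=10: reaches L-position 9 → W
n=11: only reaches 10(W), 8(W), 6(W), 4(W), all W → L
n=12: reaches L-position 11 → W
n=13: only reaches 12(W), 10(W), 8(W), 6(W), all W → L
n=14: reaches L-position 13 → W
n=15: only reaches 14(W), 12(W), 10(W), 8(W), all W → L
n=16: reaches L-position 15 → W
n=17: only reaches 16(W), 14(W), 12(W), 10(W), all W → L
n=18: reaches L-position 17 → W
n=19: only reaches 18(W), 16(W), 14(W), 12(W), all W → L
n=20: reaches L-position 19 → W
n=21: only reaches 20(W), 18(W), 16(W), 14(W), all W → L
n=22: reaches L-position 21 → W
n=23: only reaches 22(W), 20(W), 18(W), 16(W), all W → L
n=24: reaches L-position 23 → W
n=25: only reaches 24(W), 22(W), 20(W), 18(W), all W → L
n=26: reaches L-position 25 → W
n=27: only reaches 26(W), 24(W), 22(W), 20(W), all W → L
n=28: reaches L-position 27 → W
n=29: only reaches 28(W), 26(W), 24(W), 22(W), all W → L
n=30: reaches L-position 29 → W
n=31: only reaches 30(W), 28(W), 26(W), 24(W), all W → L
L entries with 0 ≤ n ≤ 31: n = 1, 3, 5, 7, 9, 11, 13, 15, 17, 19, 21, 23, 25, 27, 29, 31; that makes 16.

16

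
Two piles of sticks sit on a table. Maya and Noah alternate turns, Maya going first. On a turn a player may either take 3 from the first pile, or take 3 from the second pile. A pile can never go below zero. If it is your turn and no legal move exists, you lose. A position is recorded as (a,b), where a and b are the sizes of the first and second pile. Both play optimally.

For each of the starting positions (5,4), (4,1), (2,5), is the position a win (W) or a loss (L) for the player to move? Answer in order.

Positions with no move are L. A position that does have a move is losing for the player to move precisely when every available move leads to a winning position for the opponent. Fill in the labels:
No move ever increases a pile, so every position that can arise here has a ≤ 5 and b ≤ 5; it is enough to label the cells with 0 ≤ a ≤ 5 and 0 ≤ b ≤ 5.
Every move lowers a or b (never raises either), so fill the grid row by row in increasing a, and left to right within a row: each cell's successors are then already labelled.
      b=0  b=1  b=2  b=3  b=4  b=5
a=0:    L    L    L    W    W    W
a=1:    L    L    L    W    W    W
a=2:    L    L    L    W    W    W
a=3:    W    W    W    L    L    L
a=4:    W    W    W    L    L    L
a=5:    W    W    W    L    L    L
Cells with no legal move (terminal, hence L): (0,0), (0,1), (0,2), (1,0), (1,1), (1,2), (2,0), (2,1), (2,2).
The remaining L cells, each justified by listing all of its moves:
(3,3): →(0,3)(W), (3,0)(W) — all W, so L
(3,4): →(0,4)(W), (3,1)(W) — all W, so L
(3,5): →(0,5)(W), (3,2)(W) — all W, so L
(4,3): →(1,3)(W), (4,0)(W) — all W, so L
(4,4): →(1,4)(W), (4,1)(W) — all W, so L
(4,5): →(1,5)(W), (4,2)(W) — all W, so L
(5,3): →(2,3)(W), (5,0)(W) — all W, so L
(5,4): →(2,4)(W), (5,1)(W) — all W, so L
(5,5): →(2,5)(W), (5,2)(W) — all W, so L
Every other cell has at least one move into one of the L cells above, so it is W.
(5,4): one of the L cells justified above, so L
(4,1): the move to (1,1) reaches an L cell, so W
(2,5): the move to (2,2) reaches an L cell, so W

(5,4): L, (4,1): W, (2,5): W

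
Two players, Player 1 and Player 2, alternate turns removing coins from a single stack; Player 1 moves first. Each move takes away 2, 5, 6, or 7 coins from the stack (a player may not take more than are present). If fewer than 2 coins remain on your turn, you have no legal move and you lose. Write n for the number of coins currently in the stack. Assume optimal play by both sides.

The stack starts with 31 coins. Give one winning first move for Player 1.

Remove 6, leaving 25.

Use the standard recursion: the mover loses at a terminal position; elsewhere, the mover wins exactly when some move hands the opponent an L position.
n=0: no move → L
n=1: no move → L
n=2: →0(L), so W
n=3: →1(L), so W
n=4: →2(W) only, which is W, so L
n=5: →0(L), so W
n=6: →4(L), so W
n=7: →1(L), so W
n=8: →1(L), so W
n=9: →4(L), so W
n=10: →4(L), so W
n=11: →4(L), so W
n=12: →10(W), 7(W), 6(W), 5(W) — all W, so L
n=13: →11(W), 8(W), 7(W), 6(W) — all W, so L
n=14: →12(L), so W
n=15: →13(L), so W
n=16: →14(W), 11(W), 10(W), 9(W) — all W, so L
n=17: →12(L), so W
n=18: →16(L), so W
n=19: →13(L), so W
n=20: →13(L), so W
n=21: →16(L), so W
n=22: →16(L), so W
n=23: →16(L), so W
n=24: →22(W), 19(W), 18(W), 17(W) — all W, so L
n=25: →23(W), 20(W), 19(W), 18(W) — all W, so L
n=26: →24(L), so W
n=27: →25(L), so W
n=28: →26(W), 23(W), 22(W), 21(W) — all W, so L
n=29: →24(L), so W
n=30: →28(L), so W
n=31: →25(L), so W
From 31, the L positions reachable in one move are: 25, 24. Any move reaching one of these is winning.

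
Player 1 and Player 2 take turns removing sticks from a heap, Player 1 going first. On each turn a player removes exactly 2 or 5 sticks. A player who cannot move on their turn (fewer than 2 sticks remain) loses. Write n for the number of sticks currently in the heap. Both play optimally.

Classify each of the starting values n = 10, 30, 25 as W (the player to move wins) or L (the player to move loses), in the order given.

Work bottom-up. With no move the player to move loses. Otherwise the position is W if at least one move leads to an L position for the opponent, and L if every move leads to a W.
n=0: no move → L
n=1: no move → L
n=2: W (go to 0, an L position)
n=3: W (go to 1, an L position)
n=4: L (sole option 2(W) is W)
n=5: W (go to 0, an L position)
n=6: W (go to 4, an L position)
n=7: L (options 5(W), 2(W) are all W)
n=8: L (options 6(W), 3(W) are all W)
n=9: W (go to 7, an L position)
n=10: W (go to 8, an L position)
n=11: L (options 9(W), 6(W) are all W)
n=12: W (go to 7, an L position)
n=13: W (go to 11, an L position)
n=14: L (options 12(W), 9(W) are all W)
n=15: L (options 13(W), 10(W) are all W)
n=16: W (go to 14, an L position)
n=17: W (go to 15, an L position)
n=18: L (options 16(W), 13(W) are all W)
n=19: W (go to 14, an L position)
n=20: W (go to 18, an L position)
n=21: L (options 19(W), 16(W) are all W)
n=22: L (options 20(W), 17(W) are all W)
n=23: W (go to 21, an L position)
n=24: W (go to 22, an L position)
n=25: L (options 23(W), 20(W) are all W)
n=26: W (go to 21, an L position)
n=27: W (go to 25, an L position)
n=28: L (options 26(W), 23(W) are all W)
n=29: L (options 27(W), 24(W) are all W)
n=30: W (go to 28, an L position)

10: W, 30: W, 25: L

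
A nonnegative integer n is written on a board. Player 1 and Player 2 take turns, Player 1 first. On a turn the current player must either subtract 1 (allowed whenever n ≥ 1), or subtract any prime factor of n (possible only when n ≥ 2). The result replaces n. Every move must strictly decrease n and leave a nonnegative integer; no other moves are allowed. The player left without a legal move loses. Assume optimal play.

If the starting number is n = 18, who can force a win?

Use the standard recursion: the mover loses at a terminal position; elsewhere, the mover wins exactly when some move hands the opponent an L position.
n=0: no move → L
n=1: W (go to 0, an L position)
n=2: W (go to 0, an L position)
n=3: W (go to 0, an L position)
n=4: L (options 2(W), 3(W) are all W)
n=5: W (go to 0, an L position)
n=6: W (go to 4, an L position)
n=7: W (go to 0, an L position)
n=8: L (options 6(W), 7(W) are all W)
n=9: W (go to 8, an L position)
n=10: W (go to 8, an L position)
n=11: W (go to 0, an L position)
n=12: L (options 9(W), 10(W), 11(W) are all W)
n=13: W (go to 0, an L position)
n=14: W (go to 12, an L position)
n=15: W (go to 12, an L position)
n=16: L (options 14(W), 15(W) are all W)
n=17: W (go to 0, an L position)
n=18: W (go to 16, an L position)
From 18 Player 1 can move to 16, reaching an L position.

Player 1 wins.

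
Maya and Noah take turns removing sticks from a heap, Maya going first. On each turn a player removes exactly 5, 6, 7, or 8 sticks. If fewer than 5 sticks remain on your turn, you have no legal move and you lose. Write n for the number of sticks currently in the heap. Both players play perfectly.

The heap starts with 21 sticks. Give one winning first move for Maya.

Remove 5, leaving 16.

Build the W/L table. Terminal = L. A non-terminal position is W if it has a move to some L; otherwise it is L.
n=0: no move → L
n=1: no move → L
n=2: no move → L
n=3: no move → L
n=4: no move → L
n=5: reaches L-position 0 → W
n=6: reaches L-position 1 → W
n=7: reaches L-position 2 → W
n=8: reaches L-position 3 → W
n=9: reaches L-position 4 → W
n=10: reaches L-position 4 → W
n=11: reaches L-position 4 → W
n=12: reaches L-position 4 → W
n=13: only reaches 8(W), 7(W), 6(W), 5(W), all W → L
n=14: only reaches 9(W), 8(W), 7(W), 6(W), all W → L
n=15: only reaches 10(W), 9(W), 8(W), 7(W), all W → L
n=16: only reaches 11(W), 10(W), 9(W), 8(W), all W → L
n=17: only reaches 12(W), 11(W), 10(W), 9(W), all W → L
n=18: reaches L-position 13 → W
n=19: reaches L-position 14 → W
n=20: reaches L-position 15 → W
n=21: reaches L-position 16 → W
From 21, the L positions reachable in one move are: 16, 15, 14, 13. Any move reaching one of these is winning.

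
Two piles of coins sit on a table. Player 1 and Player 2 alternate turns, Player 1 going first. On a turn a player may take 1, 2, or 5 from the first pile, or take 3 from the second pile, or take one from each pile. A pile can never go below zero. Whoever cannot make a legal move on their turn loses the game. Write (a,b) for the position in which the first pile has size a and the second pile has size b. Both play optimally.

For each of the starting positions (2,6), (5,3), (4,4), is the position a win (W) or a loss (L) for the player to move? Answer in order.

(2,6): W, (5,3): L, (4,4): L

Positions with no move are L. A position that does have a move is losing for the player to move precisely when every available move leads to a winning position for the opponent. Fill in the labels:
No move ever increases a pile, so every position that can arise here has a ≤ 5 and b ≤ 6; it is enough to label the cells with 0 ≤ a ≤ 5 and 0 ≤ b ≤ 6.
Every move lowers a or b (never raises either), so fill the grid row by row in increasing a, and left to right within a row: each cell's successors are then already labelled.
      b=0  b=1  b=2  b=3  b=4  b=5  b=6
a=0:    L    L    L    W    W    W    L
a=1:    W    W    W    W    L    L    W
a=2:    W    W    W    L    W    W    W
a=3:    L    L    L    W    W    W    L
a=4:    W    W    W    W    L    L    W
a=5:    W    W    W    L    W    W    W
Cells with no legal move (terminal, hence L): (0,0), (0,1), (0,2).
The remaining L cells, each justified by listing all of its moves:
(0,6): the only move is to (0,3)(W), a W ⇒ L
(1,4): moves to (0,4)(W), (1,1)(W), (0,3)(W); every one is W ⇒ L
(1,5): moves to (0,5)(W), (1,2)(W), (0,4)(W); every one is W ⇒ L
(2,3): moves to (1,3)(W), (0,3)(W), (2,0)(W), (1,2)(W); every one is W ⇒ L
(3,0): moves to (2,0)(W), (1,0)(W); every one is W ⇒ L
(3,1): moves to (2,1)(W), (1,1)(W), (2,0)(W); every one is W ⇒ L
(3,2): moves to (2,2)(W), (1,2)(W), (2,1)(W); every one is W ⇒ L
(3,6): moves to (2,6)(W), (1,6)(W), (3,3)(W), (2,5)(W); every one is W ⇒ L
(4,4): moves to (3,4)(W), (2,4)(W), (4,1)(W), (3,3)(W); every one is W ⇒ L
(4,5): moves to (3,5)(W), (2,5)(W), (4,2)(W), (3,4)(W); every one is W ⇒ L
(5,3): moves to (4,3)(W), (3,3)(W), (0,3)(W), (5,0)(W), (4,2)(W); every one is W ⇒ L
Every other cell has at least one move into one of the L cells above, so it is W.
(2,6): the move to (0,6) reaches an L cell, so W
(5,3): one of the L cells justified above, so L
(4,4): one of the L cells justified above, so L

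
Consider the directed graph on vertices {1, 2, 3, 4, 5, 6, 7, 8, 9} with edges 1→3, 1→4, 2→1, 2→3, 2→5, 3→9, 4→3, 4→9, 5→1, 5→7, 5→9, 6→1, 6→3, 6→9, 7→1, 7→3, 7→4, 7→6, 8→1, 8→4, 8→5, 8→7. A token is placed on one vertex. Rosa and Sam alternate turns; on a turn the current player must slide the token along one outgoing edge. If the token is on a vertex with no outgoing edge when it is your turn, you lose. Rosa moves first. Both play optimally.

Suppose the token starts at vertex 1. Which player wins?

Compute win/loss labels from the base case upward. A position with no move is L. Any other position is W if it can reach an L in one move, else L.
Every edge goes from a vertex to one that appears earlier in the order 9, 3, 4, 1, 6, 7, 5, 8, 2, so processing vertices in that order labels each vertex after all of its successors.
9: no outgoing edge → L
3: reaches L-position 9 → W
4: reaches L-position 9 → W
1: only reaches 4(W), 3(W), all W → L
6: reaches L-position 1 → W
7: reaches L-position 1 → W
5: reaches L-position 1 → W
8: reaches L-position 1 → W
2: reaches L-position 1 → W
The starting position 1 is L: whatever Rosa does, the opponent receives a W position.

Sam wins.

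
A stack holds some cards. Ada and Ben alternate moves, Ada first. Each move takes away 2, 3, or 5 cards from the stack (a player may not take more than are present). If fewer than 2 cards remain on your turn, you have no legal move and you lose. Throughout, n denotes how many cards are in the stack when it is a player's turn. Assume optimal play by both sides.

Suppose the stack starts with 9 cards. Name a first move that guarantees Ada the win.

Remove 2, leaving 7.

Work bottom-up. With no move the player to move loses. Otherwise the position is W if at least one move leads to an L position for the opponent, and L if every move leads to a W.
n=0: no move → L
n=1: no move → L
n=2: can move to 0, which is L ⇒ W
n=3: can move to 1, which is L ⇒ W
n=4: can move to 1, which is L ⇒ W
n=5: can move to 0, which is L ⇒ W
n=6: can move to 1, which is L ⇒ W
n=7: moves to 5(W), 4(W), 2(W); every one is W ⇒ L
n=8: moves to 6(W), 5(W), 3(W); every one is W ⇒ L
n=9: can move to 7, which is L ⇒ W
From 9, the L positions reachable in one move are: 7.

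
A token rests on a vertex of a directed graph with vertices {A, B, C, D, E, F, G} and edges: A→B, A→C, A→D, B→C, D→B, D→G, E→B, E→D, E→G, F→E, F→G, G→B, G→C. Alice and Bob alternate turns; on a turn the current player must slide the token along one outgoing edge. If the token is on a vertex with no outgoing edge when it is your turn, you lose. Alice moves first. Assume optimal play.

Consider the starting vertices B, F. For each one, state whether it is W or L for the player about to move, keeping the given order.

Use the standard recursion: the mover loses at a terminal position; elsewhere, the mover wins exactly when some move hands the opponent an L position.
Every edge goes from a vertex to one that appears earlier in the order C, B, G, D, E, A, F, so processing vertices in that order labels each vertex after all of its successors.
C: no outgoing edge → L
B: reaches L-position C → W
G: reaches L-position C → W
D: only reaches G(W), B(W), all W → L
E: reaches L-position D → W
A: reaches L-position D → W
F: only reaches E(W), G(W), all W → L

B: W, F: L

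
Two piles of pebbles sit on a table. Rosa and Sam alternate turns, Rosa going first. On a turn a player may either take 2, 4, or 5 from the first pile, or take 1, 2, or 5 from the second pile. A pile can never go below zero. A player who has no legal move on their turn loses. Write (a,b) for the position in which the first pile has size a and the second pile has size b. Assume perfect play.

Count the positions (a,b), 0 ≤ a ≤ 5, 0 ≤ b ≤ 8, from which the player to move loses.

18

Positions with no move are L. A position that does have a move is losing for the player to move precisely when every available move leads to a winning position for the opponent. Fill in the labels:
Every move lowers a or b (never raises either), so fill the grid row by row in increasing a, and left to right within a row: each cell's successors are then already labelled.
      b=0  b=1  b=2  b=3  b=4  b=5  b=6  b=7  b=8
a=0:    L    W    W    L    W    W    L    W    W
a=1:    L    W    W    L    W    W    L    W    W
a=2:    W    L    W    W    L    W    W    L    W
a=3:    W    L    W    W    L    W    W    L    W
a=4:    W    W    L    W    W    L    W    W    L
a=5:    W    W    L    W    W    L    W    W    L
Cells with no legal move (terminal, hence L): (0,0), (1,0).
The remaining L cells, each justified by listing all of its moves:
(0,3): moves to (0,2)(W), (0,1)(W); every one is W ⇒ L
(0,6): moves to (0,5)(W), (0,4)(W), (0,1)(W); every one is W ⇒ L
(1,3): moves to (1,2)(W), (1,1)(W); every one is W ⇒ L
(1,6): moves to (1,5)(W), (1,4)(W), (1,1)(W); every one is W ⇒ L
(2,1): moves to (0,1)(W), (2,0)(W); every one is W ⇒ L
(2,4): moves to (0,4)(W), (2,3)(W), (2,2)(W); every one is W ⇒ L
(2,7): moves to (0,7)(W), (2,6)(W), (2,5)(W), (2,2)(W); every one is W ⇒ L
(3,1): moves to (1,1)(W), (3,0)(W); every one is W ⇒ L
(3,4): moves to (1,4)(W), (3,3)(W), (3,2)(W); every one is W ⇒ L
(3,7): moves to (1,7)(W), (3,6)(W), (3,5)(W), (3,2)(W); every one is W ⇒ L
(4,2): moves to (2,2)(W), (0,2)(W), (4,1)(W), (4,0)(W); every one is W ⇒ L
(4,5): moves to (2,5)(W), (0,5)(W), (4,4)(W), (4,3)(W), (4,0)(W); every one is W ⇒ L
(4,8): moves to (2,8)(W), (0,8)(W), (4,7)(W), (4,6)(W), (4,3)(W); every one is W ⇒ L
(5,2): moves to (3,2)(W), (1,2)(W), (0,2)(W), (5,1)(W), (5,0)(W); every one is W ⇒ L
(5,5): moves to (3,5)(W), (1,5)(W), (0,5)(W), (5,4)(W), (5,3)(W), (5,0)(W); every one is W ⇒ L
(5,8): moves to (3,8)(W), (1,8)(W), (0,8)(W), (5,7)(W), (5,6)(W), (5,3)(W); every one is W ⇒ L
Every other cell has at least one move into one of the L cells above, so it is W.
L cells per row: a=0: 3, a=1: 3, a=2: 3, a=3: 3, a=4: 3, a=5: 3; total 18.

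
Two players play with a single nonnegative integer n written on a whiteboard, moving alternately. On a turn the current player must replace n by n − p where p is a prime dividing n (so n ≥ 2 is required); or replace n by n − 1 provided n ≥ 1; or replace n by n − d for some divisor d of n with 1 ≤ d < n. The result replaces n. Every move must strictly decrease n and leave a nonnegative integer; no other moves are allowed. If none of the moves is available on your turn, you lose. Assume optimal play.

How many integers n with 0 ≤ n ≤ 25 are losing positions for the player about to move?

Work bottom-up. With no move the player to move loses. Otherwise the position is W if at least one move leads to an L position for the opponent, and L if every move leads to a W.
n=0: no move → L
n=1: reaches L-position 0 → W
n=2: reaches L-position 0 → W
n=3: reaches L-position 0 → W
n=4: only reaches 2(W), 3(W), all W → L
n=5: reaches L-position 0 → W
n=6: reaches L-position 4 → W
n=7: reaches L-position 0 → W
n=8: reaches L-position 4 → W
n=9: only reaches 6(W), 8(W), all W → L
n=10: reaches L-position 9 → W
n=11: reaches L-position 0 → W
n=12: reaches L-position 9 → W
n=13: reaches L-position 0 → W
n=14: only reaches 7(W), 12(W), 13(W), all W → L
n=15: reaches L-position 14 → W
n=16: reaches L-position 14 → W
n=17: reaches L-position 0 → W
n=18: reaches L-position 9 → W
n=19: reaches L-position 0 → W
n=20: only reaches 10(W), 15(W), 16(W), 18(W), 19(W), all W → L
n=21: reaches L-position 14 → W
n=22: reaches L-position 20 → W
n=23: reaches L-position 0 → W
n=24: reaches L-position 20 → W
n=25: reaches L-position 20 → W
L entries with 0 ≤ n ≤ 25: n = 0, 4, 9, 14, 20; that makes 5.

5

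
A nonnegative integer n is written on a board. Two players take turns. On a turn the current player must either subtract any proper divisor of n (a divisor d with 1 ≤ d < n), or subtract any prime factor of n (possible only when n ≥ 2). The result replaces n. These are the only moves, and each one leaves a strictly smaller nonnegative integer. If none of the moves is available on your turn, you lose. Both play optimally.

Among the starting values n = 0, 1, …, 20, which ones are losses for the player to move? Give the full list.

Build the W/L table. Terminal = L. A non-terminal position is W if it has a move to some L; otherwise it is L.
n=0: no move → L
n=1: no move → L
n=2: W (go to 0, an L position)
n=3: W (go to 0, an L position)
n=4: L (options 2(W), 3(W) are all W)
n=5: W (go to 0, an L position)
n=6: W (go to 4, an L position)
n=7: W (go to 0, an L position)
n=8: W (go to 4, an L position)
n=9: L (options 6(W), 8(W) are all W)
n=10: W (go to 9, an L position)
n=11: W (go to 0, an L position)
n=12: W (go to 9, an L position)
n=13: W (go to 0, an L position)
n=14: L (options 7(W), 12(W), 13(W) are all W)
n=15: W (go to 14, an L position)
n=16: W (go to 14, an L position)
n=17: W (go to 0, an L position)
n=18: W (go to 9, an L position)
n=19: W (go to 0, an L position)
n=20: L (options 10(W), 15(W), 16(W), 18(W), 19(W) are all W)
The losing starting values of n are exactly the entries labelled L in this table (6 of them).

0, 1, 4, 9, 14, 20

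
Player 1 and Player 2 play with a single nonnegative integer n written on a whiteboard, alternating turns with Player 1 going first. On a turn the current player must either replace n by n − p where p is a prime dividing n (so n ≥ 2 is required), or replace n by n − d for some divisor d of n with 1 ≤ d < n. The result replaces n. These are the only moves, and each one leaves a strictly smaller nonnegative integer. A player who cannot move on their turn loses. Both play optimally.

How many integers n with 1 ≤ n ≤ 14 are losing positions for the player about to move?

Build the W/L table. Terminal = L. A non-terminal position is W if it has a move to some L; otherwise it is L.
n=0: no move → L
n=1: no move → L
n=2: reaches L-position 0 → W
n=3: reaches L-position 0 → W
n=4: only reaches 2(W), 3(W), all W → L
n=5: reaches L-position 0 → W
n=6: reaches L-position 4 → W
n=7: reaches L-position 0 → W
n=8: reaches L-position 4 → W
n=9: only reaches 6(W), 8(W), all W → L
n=10: reaches L-position 9 → W
n=11: reaches L-position 0 → W
n=12: reaches L-position 9 → W
n=13: reaches L-position 0 → W
n=14: only reaches 7(W), 12(W), 13(W), all W → L
L entries with 1 ≤ n ≤ 14 (n=0 is outside the asked range and is not counted): n = 1, 4, 9, 14; that makes 4.

4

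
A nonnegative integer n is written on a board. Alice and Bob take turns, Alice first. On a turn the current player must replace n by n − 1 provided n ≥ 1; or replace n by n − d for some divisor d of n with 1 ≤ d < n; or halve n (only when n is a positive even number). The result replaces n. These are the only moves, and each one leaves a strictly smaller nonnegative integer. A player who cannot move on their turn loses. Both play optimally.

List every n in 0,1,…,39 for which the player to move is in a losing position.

Work bottom-up. With no move the player to move loses. Otherwise the position is W if at least one move leads to an L position for the opponent, and L if every move leads to a W.
n=0: no move → L
n=1: reaches L-position 0 → W
n=2: only reaches 1(W), which is W → L
n=3: reaches L-position 2 → W
n=4: reaches L-position 2 → W
n=5: only reaches 4(W), which is W → L
n=6: reaches L-position 5 → W
n=7: only reaches 6(W), which is W → L
n=8: reaches L-position 7 → W
n=9: only reaches 6(W), 8(W), all W → L
n=10: reaches L-position 5 → W
n=11: only reaches 10(W), which is W → L
n=12: reaches L-position 9 → W
n=13: only reaches 12(W), which is W → L
n=14: reaches L-position 7 → W
n=15: only reaches 10(W), 12(W), 14(W), all W → L
n=16: reaches L-position 15 → W
n=17: only reaches 16(W), which is W → L
n=18: reaches L-position 9 → W
n=19: only reaches 18(W), which is W → L
n=20: reaches L-position 15 → W
n=21: only reaches 14(W), 18(W), 20(W), all W → L
n=22: reaches L-position 11 → W
n=23: only reaches 22(W), which is W → L
n=24: reaches L-position 21 → W
n=25: only reaches 20(W), 24(W), all W → L
n=26: reaches L-position 13 → W
n=27: only reaches 18(W), 24(W), 26(W), all W → L
n=28: reaches L-position 21 → W
n=29: only reaches 28(W), which is W → L
n=30: reaches L-position 15 → W
n=31: only reaches 30(W), which is W → L
n=32: reaches L-position 31 → W
n=33: only reaches 22(W), 30(W), 32(W), all W → L
n=34: reaches L-position 17 → W
n=35: only reaches 28(W), 30(W), 34(W), all W → L
n=36: reaches L-position 27 → W
n=37: only reaches 36(W), which is W → L
n=38: reaches L-position 19 → W
n=39: only reaches 26(W), 36(W), 38(W), all W → L
Reading off the rows marked L gives the requested list; there are 20 such values of n.

0, 2, 5, 7, 9, 11, 13, 15, 17, 19, 21, 23, 25, 27, 29, 31, 33, 35, 37, 39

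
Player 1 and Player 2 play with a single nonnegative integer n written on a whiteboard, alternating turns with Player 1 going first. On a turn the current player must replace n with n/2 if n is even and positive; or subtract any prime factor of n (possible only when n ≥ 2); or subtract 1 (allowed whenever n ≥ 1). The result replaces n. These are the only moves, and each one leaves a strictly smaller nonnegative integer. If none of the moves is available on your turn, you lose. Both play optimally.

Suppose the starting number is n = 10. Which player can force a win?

Player 1 wins.

Label each position W (a win for the player to move) or L (a loss). A position with no legal move is L; any other position is W exactly when some move reaches an L, and L when every move reaches a W.
n=0: no move → L
n=1: reaches L-position 0 → W
n=2: reaches L-position 0 → W
n=3: reaches L-position 0 → W
n=4: only reaches 2(W), 3(W), all W → L
n=5: reaches L-position 0 → W
n=6: reaches L-position 4 → W
n=7: reaches L-position 0 → W
n=8: reaches L-position 4 → W
n=9: only reaches 6(W), 8(W), all W → L
n=10: reaches L-position 9 → W
The starting position 10 is W: Player 1 should move to 9, handing over an L position.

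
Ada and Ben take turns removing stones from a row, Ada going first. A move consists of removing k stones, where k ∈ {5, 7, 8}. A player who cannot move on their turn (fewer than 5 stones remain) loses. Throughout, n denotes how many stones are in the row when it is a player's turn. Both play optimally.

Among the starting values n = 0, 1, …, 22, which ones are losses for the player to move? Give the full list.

Classify positions by backward induction: terminal positions (no move available) are L. From any other position, the mover wins iff some move reaches an L.
n=0: no move → L
n=1: no move → L
n=2: no move → L
n=3: no move → L
n=4: no move → L
n=5: reaches L-position 0 → W
n=6: reaches L-position 1 → W
n=7: reaches L-position 2 → W
n=8: reaches L-position 3 → W
n=9: reaches L-position 4 → W
n=10: reaches L-position 3 → W
n=11: reaches L-position 4 → W
n=12: reaches L-position 4 → W
n=13: only reaches 8(W), 6(W), 5(W), all W → L
n=14: only reaches 9(W), 7(W), 6(W), all W → L
n=15: only reaches 10(W), 8(W), 7(W), all W → L
n=16: only reaches 11(W), 9(W), 8(W), all W → L
n=17: only reaches 12(W), 10(W), 9(W), all W → L
n=18: reaches L-position 13 → W
n=19: reaches L-position 14 → W
n=20: reaches L-position 15 → W
n=21: reaches L-position 16 → W
n=22: reaches L-position 17 → W
The losing starting values of n are exactly the entries labelled L in this table (10 of them).

0, 1, 2, 3, 4, 13, 14, 15, 16, 17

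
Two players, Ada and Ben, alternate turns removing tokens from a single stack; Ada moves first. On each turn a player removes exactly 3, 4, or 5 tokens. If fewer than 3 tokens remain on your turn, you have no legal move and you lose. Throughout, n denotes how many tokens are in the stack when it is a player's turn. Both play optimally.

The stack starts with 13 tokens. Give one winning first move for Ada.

Use the standard recursion: the mover loses at a terminal position; elsewhere, the mover wins exactly when some move hands the opponent an L position.
n=0: no move → L
n=1: no move → L
n=2: no move → L
n=3: can move to 0, which is L ⇒ W
n=4: can move to 1, which is L ⇒ W
n=5: can move to 2, which is L ⇒ W
n=6: can move to 2, which is L ⇒ W
n=7: can move to 2, which is L ⇒ W
n=8: moves to 5(W), 4(W), 3(W); every one is W ⇒ L
n=9: moves to 6(W), 5(W), 4(W); every one is W ⇒ L
n=10: moves to 7(W), 6(W), 5(W); every one is W ⇒ L
n=11: can move to 8, which is L ⇒ W
n=12: can move to 9, which is L ⇒ W
n=13: can move to 10, which is L ⇒ W
From 13, the L positions reachable in one move are: 10, 9, 8. Any move reaching one of these is winning.

Remove 3, leaving 10.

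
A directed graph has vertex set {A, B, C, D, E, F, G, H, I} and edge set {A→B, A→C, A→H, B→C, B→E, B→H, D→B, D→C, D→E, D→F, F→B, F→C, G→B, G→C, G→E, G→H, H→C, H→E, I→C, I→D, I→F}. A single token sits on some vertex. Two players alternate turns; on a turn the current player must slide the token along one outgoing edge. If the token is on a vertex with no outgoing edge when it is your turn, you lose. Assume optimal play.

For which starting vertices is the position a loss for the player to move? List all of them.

Positions with no move are L. A position that does have a move is losing for the player to move precisely when every available move leads to a winning position for the opponent. Fill in the labels:
Every edge goes from a vertex to one that appears earlier in the order E, C, H, B, F, D, A, G, I, so processing vertices in that order labels each vertex after all of its successors.
E: no outgoing edge → L
C: no outgoing edge → L
H: can move to C, which is L ⇒ W
B: can move to C, which is L ⇒ W
F: can move to C, which is L ⇒ W
D: can move to C, which is L ⇒ W
A: can move to C, which is L ⇒ W
G: can move to C, which is L ⇒ W
I: can move to C, which is L ⇒ W
The losing starting vertices are exactly the entries labelled L in this table (2 of them).

C, E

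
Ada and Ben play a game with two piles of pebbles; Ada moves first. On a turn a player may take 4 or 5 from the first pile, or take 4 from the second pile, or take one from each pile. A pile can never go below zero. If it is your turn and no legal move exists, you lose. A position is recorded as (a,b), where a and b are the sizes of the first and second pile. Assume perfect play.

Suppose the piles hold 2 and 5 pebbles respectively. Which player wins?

Use the standard recursion: the mover loses at a terminal position; elsewhere, the mover wins exactly when some move hands the opponent an L position.
No move ever increases a pile, so every position that can arise here has a ≤ 2 and b ≤ 5; it is enough to label the cells with 0 ≤ a ≤ 2 and 0 ≤ b ≤ 5.
Every move lowers a or b (never raises either), so fill the grid row by row in increasing a, and left to right within a row: each cell's successors are then already labelled.
      b=0  b=1  b=2  b=3  b=4  b=5
a=0:    L    L    L    L    W    W
a=1:    L    W    W    W    W    L
a=2:    L    W    L    L    W    L
Cells with no legal move (terminal, hence L): (0,0), (0,1), (0,2), (0,3), (1,0), (2,0).
The remaining L cells, each justified by listing all of its moves:
(1,5): L (options (1,1)(W), (0,4)(W) are all W)
(2,2): L (sole option (1,1)(W) is W)
(2,3): L (sole option (1,2)(W) is W)
(2,5): L (options (2,1)(W), (1,4)(W) are all W)
Every other cell has at least one move into one of the L cells above, so it is W.
The starting position (2,5) is L: whatever Ada does, the opponent receives a W position.

Ben wins.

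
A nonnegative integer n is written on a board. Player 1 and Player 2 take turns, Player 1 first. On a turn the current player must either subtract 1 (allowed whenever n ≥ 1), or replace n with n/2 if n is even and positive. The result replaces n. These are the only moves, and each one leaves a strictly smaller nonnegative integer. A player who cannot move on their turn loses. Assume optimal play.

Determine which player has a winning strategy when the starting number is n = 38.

Player 1 wins.

Positions with no move are L. A position that does have a move is losing for the player to move precisely when every available move leads to a winning position for the opponent. Fill in the labels:
n=0: no move → L
n=1: →0(L), so W
n=2: →1(W) only, which is W, so L
n=3: →2(L), so W
n=4: →2(L), so W
n=5: →4(W) only, which is W, so L
n=6: →5(L), so W
n=7: →6(W) only, which is W, so L
n=8: →7(L), so W
n=9: →8(W) only, which is W, so L
n=10: →5(L), so W
n=11: →10(W) only, which is W, so L
n=12: →11(L), so W
n=13: →12(W) only, which is W, so L
n=14: →7(L), so W
n=15: →14(W) only, which is W, so L
n=16: →15(L), so W
n=17: →16(W) only, which is W, so L
n=18: →9(L), so W
n=19: →18(W) only, which is W, so L
n=20: →19(L), so W
n=21: →20(W) only, which is W, so L
n=22: →11(L), so W
n=23: →22(W) only, which is W, so L
n=24: →23(L), so W
n=25: →24(W) only, which is W, so L
n=26: →13(L), so W
n=27: →26(W) only, which is W, so L
n=28: →27(L), so W
n=29: →28(W) only, which is W, so L
n=30: →15(L), so W
n=31: →30(W) only, which is W, so L
n=32: →31(L), so W
n=33: →32(W) only, which is W, so L
n=34: →17(L), so W
n=35: →34(W) only, which is W, so L
n=36: →35(L), so W
n=37: →36(W) only, which is W, so L
n=38: →19(L), so W
From 38 Player 1 can move to 19, reaching an L position.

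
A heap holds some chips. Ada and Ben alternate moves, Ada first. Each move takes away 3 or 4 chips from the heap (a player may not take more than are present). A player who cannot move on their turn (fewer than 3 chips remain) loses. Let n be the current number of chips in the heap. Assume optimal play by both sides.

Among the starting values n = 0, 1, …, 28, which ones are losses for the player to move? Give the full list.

0, 1, 2, 7, 8, 9, 14, 15, 16, 21, 22, 23, 28

Use the standard recursion: the mover loses at a terminal position; elsewhere, the mover wins exactly when some move hands the opponent an L position.
n=0: no move → L
n=1: no move → L
n=2: no move → L
n=3: W (go to 0, an L position)
n=4: W (go to 1, an L position)
n=5: W (go to 2, an L position)
n=6: W (go to 2, an L position)
n=7: L (options 4(W), 3(W) are all W)
n=8: L (options 5(W), 4(W) are all W)
n=9: L (options 6(W), 5(W) are all W)
n=10: W (go to 7, an L position)
n=11: W (go to 8, an L position)
n=12: W (go to 9, an L position)
n=13: W (go to 9, an L position)
n=14: L (options 11(W), 10(W) are all W)
n=15: L (options 12(W), 11(W) are all W)
n=16: L (options 13(W), 12(W) are all W)
n=17: W (go to 14, an L position)
n=18: W (go to 15, an L position)
n=19: W (go to 16, an L position)
n=20: W (go to 16, an L position)
n=21: L (options 18(W), 17(W) are all W)
n=22: L (options 19(W), 18(W) are all W)
n=23: L (options 20(W), 19(W) are all W)
n=24: W (go to 21, an L position)
n=25: W (go to 22, an L position)
n=26: W (go to 23, an L position)
n=27: W (go to 23, an L position)
n=28: L (options 25(W), 24(W) are all W)
The losing starting values of n are exactly the entries labelled L in this table (13 of them).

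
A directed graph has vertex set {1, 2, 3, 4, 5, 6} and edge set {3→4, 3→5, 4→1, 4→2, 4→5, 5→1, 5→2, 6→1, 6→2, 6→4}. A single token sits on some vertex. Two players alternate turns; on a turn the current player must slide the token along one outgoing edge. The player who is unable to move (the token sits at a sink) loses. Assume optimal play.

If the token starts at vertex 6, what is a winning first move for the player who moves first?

Label each position W (a win for the player to move) or L (a loss). A position with no legal move is L; any other position is W exactly when some move reaches an L, and L when every move reaches a W.
Every edge goes from a vertex to one that appears earlier in the order 1, 2, 5, 4, 3, 6, so processing vertices in that order labels each vertex after all of its successors.
1: no outgoing edge → L
2: no outgoing edge → L
5: can move to 2, which is L ⇒ W
4: can move to 2, which is L ⇒ W
3: moves to 4(W), 5(W); every one is W ⇒ L
6: can move to 2, which is L ⇒ W
From 6, the L positions reachable in one move are: 2, 1. Any move reaching one of these is winning.

Move to 2.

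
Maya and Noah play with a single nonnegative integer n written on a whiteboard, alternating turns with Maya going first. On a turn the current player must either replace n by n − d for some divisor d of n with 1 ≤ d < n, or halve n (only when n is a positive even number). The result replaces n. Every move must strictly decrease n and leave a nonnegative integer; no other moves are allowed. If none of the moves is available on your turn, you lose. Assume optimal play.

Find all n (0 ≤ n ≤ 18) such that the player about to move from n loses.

0, 1, 3, 5, 7, 9, 11, 13, 15, 17

Work bottom-up. With no move the player to move loses. Otherwise the position is W if at least one move leads to an L position for the opponent, and L if every move leads to a W.
n=0: no move → L
n=1: no move → L
n=2: W (go to 1, an L position)
n=3: L (sole option 2(W) is W)
n=4: W (go to 3, an L position)
n=5: L (sole option 4(W) is W)
n=6: W (go to 3, an L position)
n=7: L (sole option 6(W) is W)
n=8: W (go to 7, an L position)
n=9: L (options 6(W), 8(W) are all W)
n=10: W (go to 5, an L position)
n=11: L (sole option 10(W) is W)
n=12: W (go to 9, an L position)
n=13: L (sole option 12(W) is W)
n=14: W (go to 7, an L position)
n=15: L (options 10(W), 12(W), 14(W) are all W)
n=16: W (go to 15, an L position)
n=17: L (sole option 16(W) is W)
n=18: W (go to 9, an L position)
Reading off the rows marked L gives the requested list; there are 10 such values of n.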